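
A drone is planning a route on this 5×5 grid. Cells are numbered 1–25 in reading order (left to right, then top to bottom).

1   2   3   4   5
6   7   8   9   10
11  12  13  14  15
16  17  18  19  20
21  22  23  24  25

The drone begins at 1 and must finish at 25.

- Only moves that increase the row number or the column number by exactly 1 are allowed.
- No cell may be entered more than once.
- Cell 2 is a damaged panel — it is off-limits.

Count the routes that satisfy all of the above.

A right/down-only route from 1 to 25 makes exactly 4 down-moves and 4 right-moves in some order.
With no other constraints that would be C(8,4) = 70 routes.
Subtract routes through each blocked cell (inclusion–exclusion for overlaps): − through 2: 35 → 35.
That gives 35 routes.

35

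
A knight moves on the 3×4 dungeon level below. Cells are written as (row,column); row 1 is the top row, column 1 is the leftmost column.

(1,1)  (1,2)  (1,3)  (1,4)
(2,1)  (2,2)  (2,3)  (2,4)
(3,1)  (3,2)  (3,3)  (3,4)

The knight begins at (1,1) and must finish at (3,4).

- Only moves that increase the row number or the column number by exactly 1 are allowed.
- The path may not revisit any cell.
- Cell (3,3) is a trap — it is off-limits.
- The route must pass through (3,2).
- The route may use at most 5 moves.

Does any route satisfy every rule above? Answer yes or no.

no

Every right/down route from (3,2) to (3,4) runs into a blocked cell, so that leg cannot be completed.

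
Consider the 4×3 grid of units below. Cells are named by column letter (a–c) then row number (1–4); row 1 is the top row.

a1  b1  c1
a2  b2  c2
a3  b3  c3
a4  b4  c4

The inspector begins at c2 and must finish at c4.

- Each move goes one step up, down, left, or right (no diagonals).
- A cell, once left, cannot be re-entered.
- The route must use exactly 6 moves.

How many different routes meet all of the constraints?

Need simple routes of exactly 6 moves from c2 to c4 (Manhattan distance 2, so 2 moves are spent on a detour and 2 undoing it).
Enumerating: c2 c1 b1 b2 b3 b4 c4 | c2 c1 b1 b2 b3 c3 c4 | c2 c3 b3 a3 a4 b4 c4 | c2 b2 b3 a3 a4 b4 c4 | c2 b2 a2 a3 a4 b4 c4 | c2 b2 a2 a3 b3 b4 c4 | c2 b2 a2 a3 b3 c3 c4.
That gives 7 routes.

7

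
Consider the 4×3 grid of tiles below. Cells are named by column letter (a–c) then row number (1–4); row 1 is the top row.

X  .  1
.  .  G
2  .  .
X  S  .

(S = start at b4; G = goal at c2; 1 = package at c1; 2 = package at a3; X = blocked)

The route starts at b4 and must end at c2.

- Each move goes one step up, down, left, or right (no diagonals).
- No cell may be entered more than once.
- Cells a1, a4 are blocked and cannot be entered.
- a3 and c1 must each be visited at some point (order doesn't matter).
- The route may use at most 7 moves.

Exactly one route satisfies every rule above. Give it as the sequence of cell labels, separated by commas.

The budget equals the shortest possible length, so every move has to be on a shortest route through the required cells.
Route from b4: up to b3, left to a3, up to a2, right to b2, up to b1, right to c1, down to c2 — 7 moves in all.
Check: all required cells visited; 7 ≤ 7 moves.

b4, b3, a3, a2, b2, b1, c1, c2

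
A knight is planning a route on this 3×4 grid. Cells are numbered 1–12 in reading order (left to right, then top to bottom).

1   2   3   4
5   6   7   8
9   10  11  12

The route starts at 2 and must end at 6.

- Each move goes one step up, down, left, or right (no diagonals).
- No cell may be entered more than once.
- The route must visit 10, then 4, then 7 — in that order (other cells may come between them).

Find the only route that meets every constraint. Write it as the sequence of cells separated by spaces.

The waypoints must appear in the order 10, 4, 7, with no cell reused.
Route from 2: left 1 to 1, down 2 to 9, right 3 to 12, up 2 to 4, left 1 to 3, down 1 to 7, left 1 to 6 — 11 moves in all.
Check: order respected (10 at step 4, 4 at step 8, 7 at step 10).

2 1 5 9 10 11 12 8 4 3 7 6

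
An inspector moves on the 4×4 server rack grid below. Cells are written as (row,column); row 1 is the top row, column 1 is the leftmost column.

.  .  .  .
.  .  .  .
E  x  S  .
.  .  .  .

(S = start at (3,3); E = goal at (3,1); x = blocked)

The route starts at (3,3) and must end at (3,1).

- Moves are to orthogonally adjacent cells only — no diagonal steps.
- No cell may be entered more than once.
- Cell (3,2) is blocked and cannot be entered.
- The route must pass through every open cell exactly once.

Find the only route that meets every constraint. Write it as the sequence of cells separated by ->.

(3,3) -> (2,3) -> (2,2) -> (2,1) -> (1,1) -> (1,2) -> (1,3) -> (1,4) -> (2,4) -> (3,4) -> (4,4) -> (4,3) -> (4,2) -> (4,1) -> (3,1)

Need to visit all 15 open cells exactly once, starting at (3,3) and ending at (3,1).
Route from (3,3): up 1 to (2,3), left 2 to (2,1), up 1 to (1,1), right 3 to (1,4), down 3 to (4,4), left 3 to (4,1), up 1 to (3,1) — 14 moves in all.
Check: all 15 open cells covered.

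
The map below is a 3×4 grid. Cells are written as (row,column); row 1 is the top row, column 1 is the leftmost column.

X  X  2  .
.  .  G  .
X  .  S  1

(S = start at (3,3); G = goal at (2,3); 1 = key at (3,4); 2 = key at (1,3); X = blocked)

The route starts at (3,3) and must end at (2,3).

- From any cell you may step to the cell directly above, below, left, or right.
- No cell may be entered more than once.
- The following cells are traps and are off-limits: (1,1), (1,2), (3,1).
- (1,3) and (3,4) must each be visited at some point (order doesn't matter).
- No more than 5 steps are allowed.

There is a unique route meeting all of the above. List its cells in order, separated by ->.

Any route must reach (1,3) and (3,4) and still end at (2,3) within 5 moves, so the order of the required stops is forced.
Route from (3,3): right to (3,4), 2× up (reaching (1,4)), left to (1,3), down to (2,3) — 5 moves in all.
Check: all required cells visited; 5 ≤ 5 moves.

(3,3) -> (3,4) -> (2,4) -> (1,4) -> (1,3) -> (2,3)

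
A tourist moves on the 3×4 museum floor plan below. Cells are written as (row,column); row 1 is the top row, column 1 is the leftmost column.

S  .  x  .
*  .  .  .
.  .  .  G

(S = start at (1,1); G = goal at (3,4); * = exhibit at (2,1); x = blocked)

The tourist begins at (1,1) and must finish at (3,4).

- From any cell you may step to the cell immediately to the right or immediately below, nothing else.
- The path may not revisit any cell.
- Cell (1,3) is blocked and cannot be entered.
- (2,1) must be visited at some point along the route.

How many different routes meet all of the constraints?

4

A right/down-only route from (1,1) to (3,4) makes exactly 2 down-moves and 3 right-moves in some order.
With no other constraints that would be C(5,2) = 10 routes.
Split at (2,1) and multiply the segment counts (each segment already excludes blocked cells): (1,1)→(2,1): 1; (2,1)→(3,4): 4; product = 4.
That gives 4 routes.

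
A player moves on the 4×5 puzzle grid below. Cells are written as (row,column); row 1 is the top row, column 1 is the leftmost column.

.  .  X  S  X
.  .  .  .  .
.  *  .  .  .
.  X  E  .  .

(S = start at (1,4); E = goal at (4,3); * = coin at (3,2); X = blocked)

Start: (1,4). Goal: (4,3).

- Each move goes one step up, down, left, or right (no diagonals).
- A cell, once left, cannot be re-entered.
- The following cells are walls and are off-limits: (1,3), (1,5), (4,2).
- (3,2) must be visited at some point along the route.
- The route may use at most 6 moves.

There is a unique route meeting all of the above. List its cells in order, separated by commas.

Any route must reach (3,2) and still end at (4,3) within 6 moves, so the order of the required stops is forced.
Route from (1,4): down to (2,4), 2× left (reaching (2,2)), down to (3,2), right to (3,3), down to (4,3) — 6 moves in all.
Check: all required cells visited; 6 ≤ 6 moves.

(1,4), (2,4), (2,3), (2,2), (3,2), (3,3), (4,3)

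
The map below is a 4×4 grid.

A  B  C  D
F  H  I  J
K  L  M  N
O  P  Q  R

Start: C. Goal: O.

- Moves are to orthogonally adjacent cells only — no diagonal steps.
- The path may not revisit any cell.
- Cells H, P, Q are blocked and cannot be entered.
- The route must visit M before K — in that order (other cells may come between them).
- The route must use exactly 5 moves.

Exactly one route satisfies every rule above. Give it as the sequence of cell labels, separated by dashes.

The waypoints must appear in the order M, K, with no cell reused.
Route from C: down 2 to M, left 2 to K, down 1 to O — 5 moves in all.
Check: order respected (M at step 2, K at step 4); 5 moves as required.

C - I - M - L - K - O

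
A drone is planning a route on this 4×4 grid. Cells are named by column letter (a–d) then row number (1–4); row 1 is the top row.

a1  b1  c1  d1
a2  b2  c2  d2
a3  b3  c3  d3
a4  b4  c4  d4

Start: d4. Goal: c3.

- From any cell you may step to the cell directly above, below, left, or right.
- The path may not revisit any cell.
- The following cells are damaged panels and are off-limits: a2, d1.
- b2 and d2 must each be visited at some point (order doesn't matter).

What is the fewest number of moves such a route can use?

Any route passes through b2 and d2 in some order between d4 and c3. Summing Manhattan distances along each leg and taking the cheapest ordering (d4 → d2 → b2 → c3) gives a lower bound of 2 + 2 + 2 = 6 moves.
A route of 6 moves achieves this: d4 → d3 → d2 → c2 → b2 → b3 → c3.
Since 6 matches the lower bound, it is optimal.

6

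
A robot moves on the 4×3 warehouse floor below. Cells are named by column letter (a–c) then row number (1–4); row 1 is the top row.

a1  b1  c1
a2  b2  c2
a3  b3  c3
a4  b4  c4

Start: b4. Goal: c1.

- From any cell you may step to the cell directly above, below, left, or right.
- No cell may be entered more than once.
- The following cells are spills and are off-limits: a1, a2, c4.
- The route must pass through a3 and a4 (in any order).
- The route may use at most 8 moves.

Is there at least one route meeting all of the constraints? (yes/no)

One route that works: b4 → a4 → a3 → b3 → b2 → b1 → c1.

yes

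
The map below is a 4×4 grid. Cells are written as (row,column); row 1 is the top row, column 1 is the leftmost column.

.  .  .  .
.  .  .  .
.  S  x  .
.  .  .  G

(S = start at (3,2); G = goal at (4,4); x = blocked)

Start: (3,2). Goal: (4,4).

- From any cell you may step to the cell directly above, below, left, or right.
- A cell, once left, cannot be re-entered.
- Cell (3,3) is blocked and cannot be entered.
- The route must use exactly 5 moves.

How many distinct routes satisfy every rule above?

Need simple routes of exactly 5 moves from (3,2) to (4,4) (Manhattan distance 3, so 1 moves are spent on a detour and 1 undoing it).
Enumerating: (3,2) (2,2) (2,3) (2,4) (3,4) (4,4) | (3,2) (3,1) (4,1) (4,2) (4,3) (4,4).
That gives 2 routes.

2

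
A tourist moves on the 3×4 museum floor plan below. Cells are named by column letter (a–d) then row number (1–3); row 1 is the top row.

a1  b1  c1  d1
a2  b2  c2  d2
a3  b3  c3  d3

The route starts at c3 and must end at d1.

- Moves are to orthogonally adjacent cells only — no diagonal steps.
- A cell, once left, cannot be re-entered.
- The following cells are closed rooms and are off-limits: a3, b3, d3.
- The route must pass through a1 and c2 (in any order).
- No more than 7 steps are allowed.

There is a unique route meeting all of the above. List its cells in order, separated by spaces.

c3 c2 b2 a2 a1 b1 c1 d1

The budget equals the shortest possible length, so every move has to be on a shortest route through the required cells.
Route from c3: up 1 to c2, left 2 to a2, up 1 to a1, right 3 to d1 — 7 moves in all.
Check: all required cells visited; 7 ≤ 7 moves.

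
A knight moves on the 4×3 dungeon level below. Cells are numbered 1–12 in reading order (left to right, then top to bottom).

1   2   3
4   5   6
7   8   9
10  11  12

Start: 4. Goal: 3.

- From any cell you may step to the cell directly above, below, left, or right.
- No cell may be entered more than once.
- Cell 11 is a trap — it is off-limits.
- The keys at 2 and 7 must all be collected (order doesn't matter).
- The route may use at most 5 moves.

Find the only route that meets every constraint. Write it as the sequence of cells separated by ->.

4 -> 7 -> 8 -> 5 -> 2 -> 3

Any route must reach 2 and 7 and still end at 3 within 5 moves, so the order of the required stops is forced.
Route from 4: down 1 to 7, right 1 to 8, up 2 to 2, right 1 to 3 — 5 moves in all.
Check: all required cells visited; 5 ≤ 5 moves.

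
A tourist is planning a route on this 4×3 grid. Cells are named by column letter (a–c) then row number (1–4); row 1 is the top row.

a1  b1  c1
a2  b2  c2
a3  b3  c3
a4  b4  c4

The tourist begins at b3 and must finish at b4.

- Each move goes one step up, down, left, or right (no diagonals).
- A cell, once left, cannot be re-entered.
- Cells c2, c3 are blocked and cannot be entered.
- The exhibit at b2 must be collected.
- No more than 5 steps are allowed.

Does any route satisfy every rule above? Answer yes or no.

yes

One route that works: b3 → b2 → a2 → a3 → a4 → b4.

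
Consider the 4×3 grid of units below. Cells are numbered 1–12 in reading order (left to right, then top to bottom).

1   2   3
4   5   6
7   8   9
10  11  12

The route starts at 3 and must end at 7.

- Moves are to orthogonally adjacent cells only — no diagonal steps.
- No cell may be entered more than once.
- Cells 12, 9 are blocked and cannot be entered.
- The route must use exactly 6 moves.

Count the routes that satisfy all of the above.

Need simple routes of exactly 6 moves from 3 to 7 (Manhattan distance 4, so 1 moves are spent on a detour and 1 undoing it).
Enumerating: 3 6 5 2 1 4 7 | 3 6 5 8 11 10 7 | 3 2 5 8 11 10 7 | 3 2 1 4 5 8 7.
That gives 4 routes.

4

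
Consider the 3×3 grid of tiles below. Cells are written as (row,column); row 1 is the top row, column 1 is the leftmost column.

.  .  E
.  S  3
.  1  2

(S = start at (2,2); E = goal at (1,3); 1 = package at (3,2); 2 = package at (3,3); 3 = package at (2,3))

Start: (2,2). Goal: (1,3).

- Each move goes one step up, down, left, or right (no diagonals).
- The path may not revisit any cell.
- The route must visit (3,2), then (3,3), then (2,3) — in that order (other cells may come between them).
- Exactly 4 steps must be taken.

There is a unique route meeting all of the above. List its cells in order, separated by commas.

The waypoints must appear in the order (3,2), (3,3), (2,3), with no cell reused.
Route from (2,2): down 1 to (3,2), right 1 to (3,3), up 2 to (1,3) — 4 moves in all.
Check: order respected (1 at step 1, 2 at step 2, 3 at step 3); 4 moves as required.

(2,2), (3,2), (3,3), (2,3), (1,3)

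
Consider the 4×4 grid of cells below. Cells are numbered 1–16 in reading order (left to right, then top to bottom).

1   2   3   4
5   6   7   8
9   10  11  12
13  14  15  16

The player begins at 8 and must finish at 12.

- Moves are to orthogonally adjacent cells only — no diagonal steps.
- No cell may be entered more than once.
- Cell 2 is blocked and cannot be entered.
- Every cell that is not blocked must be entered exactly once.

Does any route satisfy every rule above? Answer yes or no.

Cell 1 has only one open neighbour but is neither the start nor the goal, so a Hamiltonian route would have to both enter and leave it through the same neighbour — impossible without revisiting.

no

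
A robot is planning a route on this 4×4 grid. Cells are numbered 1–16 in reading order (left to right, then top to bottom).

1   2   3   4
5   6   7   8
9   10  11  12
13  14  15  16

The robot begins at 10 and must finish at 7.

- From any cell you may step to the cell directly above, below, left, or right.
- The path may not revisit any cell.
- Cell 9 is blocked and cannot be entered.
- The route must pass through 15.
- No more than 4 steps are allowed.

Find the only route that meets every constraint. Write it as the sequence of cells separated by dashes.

The budget equals the shortest possible length, so every move has to be on a shortest route through the required cells.
Route from 10: down 1 to 14, right 1 to 15, up 2 to 7 — 4 moves in all.
Check: all required cells visited; 4 ≤ 4 moves.

10 - 14 - 15 - 11 - 7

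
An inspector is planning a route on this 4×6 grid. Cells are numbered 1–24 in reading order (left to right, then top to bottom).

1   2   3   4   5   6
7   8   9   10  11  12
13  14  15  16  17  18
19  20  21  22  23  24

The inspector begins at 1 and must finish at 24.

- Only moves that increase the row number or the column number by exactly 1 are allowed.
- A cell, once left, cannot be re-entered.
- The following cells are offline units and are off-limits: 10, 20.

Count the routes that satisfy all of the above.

A right/down-only route from 1 to 24 makes exactly 3 down-moves and 5 right-moves in some order.
With no other constraints that would be C(8,3) = 56 routes.
Subtract routes through each blocked cell (inclusion–exclusion for overlaps): − through 10: 24 − through 20: 4 → 28.
That gives 28 routes.

28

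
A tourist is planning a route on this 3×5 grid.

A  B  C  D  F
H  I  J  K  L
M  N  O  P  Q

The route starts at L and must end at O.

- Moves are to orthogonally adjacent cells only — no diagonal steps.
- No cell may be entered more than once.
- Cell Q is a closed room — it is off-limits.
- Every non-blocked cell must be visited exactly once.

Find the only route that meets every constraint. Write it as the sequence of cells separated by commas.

Need to visit all 14 open cells exactly once, starting at L and ending at O.
Cell P has only two open neighbours (K and O), so the path must pass straight through it: one of those is the cell it's entered from and the other is where it exits.
Route from L: up to F, 4× left (reaching A), 2× down (reaching M), right to N, up to I, 2× right (reaching K), down to P, left to O — 13 moves in all.
Check: all 14 open cells covered.

L, F, D, C, B, A, H, M, N, I, J, K, P, O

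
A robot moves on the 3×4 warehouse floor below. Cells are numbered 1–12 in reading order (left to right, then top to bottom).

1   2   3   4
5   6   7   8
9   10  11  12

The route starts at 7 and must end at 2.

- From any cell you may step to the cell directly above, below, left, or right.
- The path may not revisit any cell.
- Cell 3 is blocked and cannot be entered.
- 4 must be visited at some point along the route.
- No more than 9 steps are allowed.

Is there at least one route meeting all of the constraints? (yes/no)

no

4 must be visited but has only one open neighbour (8), and it is neither the start nor the goal — the route would have to enter and leave through 8, re-entering it.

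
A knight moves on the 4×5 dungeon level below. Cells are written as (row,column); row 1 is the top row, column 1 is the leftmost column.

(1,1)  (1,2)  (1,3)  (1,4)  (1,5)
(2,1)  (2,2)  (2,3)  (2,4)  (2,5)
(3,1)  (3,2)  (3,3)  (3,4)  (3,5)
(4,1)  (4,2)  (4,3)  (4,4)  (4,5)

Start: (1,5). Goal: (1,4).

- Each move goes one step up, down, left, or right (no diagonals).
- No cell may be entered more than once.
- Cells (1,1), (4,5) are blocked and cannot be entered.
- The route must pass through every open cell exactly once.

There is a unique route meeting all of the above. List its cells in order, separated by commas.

Need to visit all 18 open cells exactly once, starting at (1,5) and ending at (1,4).
Route from (1,5): 2× down (reaching (3,5)), left to (3,4), down to (4,4), left to (4,3), up to (3,3), left to (3,2), down to (4,2), left to (4,1), 2× up (reaching (2,1)), right to (2,2), up to (1,2), right to (1,3), down to (2,3), right to (2,4), up to (1,4) — 17 moves in all.
Check: all 18 open cells covered.

(1,5), (2,5), (3,5), (3,4), (4,4), (4,3), (3,3), (3,2), (4,2), (4,1), (3,1), (2,1), (2,2), (1,2), (1,3), (2,3), (2,4), (1,4)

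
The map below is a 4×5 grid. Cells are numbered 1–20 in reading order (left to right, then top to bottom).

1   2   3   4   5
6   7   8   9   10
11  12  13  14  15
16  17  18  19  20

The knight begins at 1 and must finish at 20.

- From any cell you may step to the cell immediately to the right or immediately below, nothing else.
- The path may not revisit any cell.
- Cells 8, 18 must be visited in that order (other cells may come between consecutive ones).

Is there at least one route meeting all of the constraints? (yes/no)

yes

One route that works: 1 → 6 → 7 → 8 → 13 → 18 → 19 → 20.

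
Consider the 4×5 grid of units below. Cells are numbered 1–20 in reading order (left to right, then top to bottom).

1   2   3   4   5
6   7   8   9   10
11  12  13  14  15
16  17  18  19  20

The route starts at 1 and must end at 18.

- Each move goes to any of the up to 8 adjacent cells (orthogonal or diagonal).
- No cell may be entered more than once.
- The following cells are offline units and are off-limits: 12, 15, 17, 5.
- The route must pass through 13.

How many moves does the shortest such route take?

Any route passes through 13 somewhere between 1 and 18. Summing Chebyshev distances along the two legs (1 → 13 → 18) gives a lower bound of 2 + 1 = 3 moves.
A route of 3 moves achieves this: 1 → 7 → 13 → 18.
Since 3 matches the lower bound, it is optimal.

3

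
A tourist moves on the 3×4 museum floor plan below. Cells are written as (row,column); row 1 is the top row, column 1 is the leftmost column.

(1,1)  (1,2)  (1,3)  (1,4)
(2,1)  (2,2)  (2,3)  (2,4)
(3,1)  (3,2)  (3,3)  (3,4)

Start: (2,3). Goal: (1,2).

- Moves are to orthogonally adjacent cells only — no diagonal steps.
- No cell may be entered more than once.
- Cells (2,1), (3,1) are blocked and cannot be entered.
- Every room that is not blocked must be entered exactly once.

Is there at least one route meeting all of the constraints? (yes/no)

Cell (1,1) has only one open neighbour but is neither the start nor the goal, so a Hamiltonian route would have to both enter and leave it through the same neighbour — impossible without revisiting.

no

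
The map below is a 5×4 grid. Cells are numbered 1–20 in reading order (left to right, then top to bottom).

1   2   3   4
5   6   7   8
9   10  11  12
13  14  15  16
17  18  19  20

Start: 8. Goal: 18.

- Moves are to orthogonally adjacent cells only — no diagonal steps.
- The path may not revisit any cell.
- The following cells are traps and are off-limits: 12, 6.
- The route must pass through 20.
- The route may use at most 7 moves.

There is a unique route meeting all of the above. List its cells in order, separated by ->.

8 -> 7 -> 11 -> 15 -> 16 -> 20 -> 19 -> 18

Any route must reach 20 and still end at 18 within 7 moves, so the order of the required stops is forced.
Route from 8: left to 7, 2× down (reaching 15), right to 16, down to 20, 2× left (reaching 18) — 7 moves in all.
Check: all required cells visited; 7 ≤ 7 moves.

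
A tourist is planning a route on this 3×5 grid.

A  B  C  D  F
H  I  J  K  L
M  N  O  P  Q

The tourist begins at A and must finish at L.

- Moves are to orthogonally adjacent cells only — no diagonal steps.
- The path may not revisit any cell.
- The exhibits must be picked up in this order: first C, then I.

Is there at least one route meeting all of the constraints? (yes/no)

yes

One route that works: A → B → C → J → I → N → O → P → K → L.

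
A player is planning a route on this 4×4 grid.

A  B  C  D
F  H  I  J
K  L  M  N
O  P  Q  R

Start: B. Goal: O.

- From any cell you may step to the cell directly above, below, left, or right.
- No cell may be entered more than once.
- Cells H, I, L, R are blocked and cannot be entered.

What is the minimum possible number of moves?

The Manhattan distance from B to O is |1−4| + |2−1| = 4, so at least 4 moves are needed.
A route of 4 moves achieves this: B → A → F → K → O.
Since 4 matches the lower bound, it is optimal.

4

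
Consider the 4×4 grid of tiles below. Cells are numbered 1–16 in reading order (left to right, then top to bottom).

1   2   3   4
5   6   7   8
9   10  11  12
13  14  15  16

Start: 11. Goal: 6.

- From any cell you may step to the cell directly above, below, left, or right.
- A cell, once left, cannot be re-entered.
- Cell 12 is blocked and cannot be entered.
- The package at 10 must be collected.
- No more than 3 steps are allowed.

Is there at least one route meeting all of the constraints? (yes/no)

One route that works: 11 → 10 → 6.

yes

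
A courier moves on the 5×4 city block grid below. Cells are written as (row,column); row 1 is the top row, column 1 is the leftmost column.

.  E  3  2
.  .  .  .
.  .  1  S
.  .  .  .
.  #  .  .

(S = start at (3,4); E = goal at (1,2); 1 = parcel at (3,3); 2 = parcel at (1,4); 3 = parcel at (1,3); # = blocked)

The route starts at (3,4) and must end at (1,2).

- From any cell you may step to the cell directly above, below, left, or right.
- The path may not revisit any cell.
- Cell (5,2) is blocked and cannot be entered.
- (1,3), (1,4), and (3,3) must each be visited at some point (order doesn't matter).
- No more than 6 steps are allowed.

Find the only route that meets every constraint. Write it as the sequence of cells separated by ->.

The budget equals the shortest possible length, so every move has to be on a shortest route through the required cells.
Route from (3,4): left to (3,3), up to (2,3), right to (2,4), up to (1,4), 2× left (reaching (1,2)) — 6 moves in all.
Check: all required cells visited; 6 ≤ 6 moves.

(3,4) -> (3,3) -> (2,3) -> (2,4) -> (1,4) -> (1,3) -> (1,2)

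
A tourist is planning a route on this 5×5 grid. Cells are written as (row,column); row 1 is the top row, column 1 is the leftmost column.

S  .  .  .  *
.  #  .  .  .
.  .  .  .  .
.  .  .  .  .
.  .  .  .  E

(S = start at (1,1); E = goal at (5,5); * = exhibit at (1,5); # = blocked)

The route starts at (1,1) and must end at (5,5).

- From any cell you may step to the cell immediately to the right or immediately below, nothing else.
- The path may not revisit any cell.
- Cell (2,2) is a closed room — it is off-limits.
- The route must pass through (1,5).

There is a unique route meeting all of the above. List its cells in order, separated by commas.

(1,1), (1,2), (1,3), (1,4), (1,5), (2,5), (3,5), (4,5), (5,5)

Moves only go right or down, so the column and row indices never decrease.
Route from (1,1): 4× right (reaching (1,5)), 4× down (reaching (5,5)) — 8 moves in all.
Check: all required cells visited.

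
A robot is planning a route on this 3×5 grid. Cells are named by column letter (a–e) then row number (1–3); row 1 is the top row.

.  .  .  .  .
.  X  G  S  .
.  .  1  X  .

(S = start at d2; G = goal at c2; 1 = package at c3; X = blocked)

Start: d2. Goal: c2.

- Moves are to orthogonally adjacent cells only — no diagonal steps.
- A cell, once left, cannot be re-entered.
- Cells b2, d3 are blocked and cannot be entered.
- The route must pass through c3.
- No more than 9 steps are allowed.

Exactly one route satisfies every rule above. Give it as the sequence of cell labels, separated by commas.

d2, d1, c1, b1, a1, a2, a3, b3, c3, c2

The budget equals the shortest possible length, so every move has to be on a shortest route through the required cells.
Route from d2: up to d1, 3× left (reaching a1), 2× down (reaching a3), 2× right (reaching c3), up to c2 — 9 moves in all.
Check: all required cells visited; 9 ≤ 9 moves.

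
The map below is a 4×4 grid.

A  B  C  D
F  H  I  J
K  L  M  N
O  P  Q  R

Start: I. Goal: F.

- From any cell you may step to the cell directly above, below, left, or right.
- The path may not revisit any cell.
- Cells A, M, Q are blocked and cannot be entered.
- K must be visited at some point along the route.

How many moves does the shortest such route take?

Any route passes through K somewhere between I and F. Summing Manhattan distances along the two legs (I → K → F) gives a lower bound of 3 + 1 = 4 moves.
A route of 4 moves achieves this: I → H → L → K → F.
Since 4 matches the lower bound, it is optimal.

4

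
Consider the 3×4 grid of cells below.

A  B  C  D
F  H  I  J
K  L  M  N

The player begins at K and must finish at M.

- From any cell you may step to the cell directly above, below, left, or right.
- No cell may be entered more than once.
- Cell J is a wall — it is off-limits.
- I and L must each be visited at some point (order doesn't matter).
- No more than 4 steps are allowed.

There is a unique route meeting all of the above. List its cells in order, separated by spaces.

The budget equals the shortest possible length, so every move has to be on a shortest route through the required cells.
Route from K: right to L, up to H, right to I, down to M — 4 moves in all.
Check: all required cells visited; 4 ≤ 4 moves.

K L H I M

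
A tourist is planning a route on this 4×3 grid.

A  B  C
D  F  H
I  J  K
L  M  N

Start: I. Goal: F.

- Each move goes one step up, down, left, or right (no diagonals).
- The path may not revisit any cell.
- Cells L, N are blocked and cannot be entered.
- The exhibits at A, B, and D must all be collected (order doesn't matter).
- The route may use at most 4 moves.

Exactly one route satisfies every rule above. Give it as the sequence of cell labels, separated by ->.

The budget equals the shortest possible length, so every move has to be on a shortest route through the required cells.
Route from I: up 2 to A, right 1 to B, down 1 to F — 4 moves in all.
Check: all required cells visited; 4 ≤ 4 moves.

I -> D -> A -> B -> F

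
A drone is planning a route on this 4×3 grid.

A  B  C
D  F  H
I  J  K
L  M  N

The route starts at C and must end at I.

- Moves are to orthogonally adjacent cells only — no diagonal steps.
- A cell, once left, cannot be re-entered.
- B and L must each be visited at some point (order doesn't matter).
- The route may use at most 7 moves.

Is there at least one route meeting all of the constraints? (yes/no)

One route that works: C → B → F → J → M → L → I.

yes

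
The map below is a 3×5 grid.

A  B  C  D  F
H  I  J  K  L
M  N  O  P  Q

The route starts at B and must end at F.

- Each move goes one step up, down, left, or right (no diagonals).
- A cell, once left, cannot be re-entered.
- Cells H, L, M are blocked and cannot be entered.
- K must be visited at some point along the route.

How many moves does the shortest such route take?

Any route passes through K somewhere between B and F. Summing Manhattan distances along the two legs (B → K → F) gives a lower bound of 3 + 2 = 5 moves.
A route of 5 moves achieves this: B → I → J → K → D → F.
Since 5 matches the lower bound, it is optimal.

5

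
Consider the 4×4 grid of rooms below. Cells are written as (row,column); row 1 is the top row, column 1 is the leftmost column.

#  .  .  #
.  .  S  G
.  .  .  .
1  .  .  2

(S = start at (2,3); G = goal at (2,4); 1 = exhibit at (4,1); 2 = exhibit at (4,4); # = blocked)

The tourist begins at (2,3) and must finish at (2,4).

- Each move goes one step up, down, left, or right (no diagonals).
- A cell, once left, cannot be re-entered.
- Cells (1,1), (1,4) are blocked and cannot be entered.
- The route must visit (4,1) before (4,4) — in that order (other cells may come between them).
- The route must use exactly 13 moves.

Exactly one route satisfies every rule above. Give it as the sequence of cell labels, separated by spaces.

(2,3) (1,3) (1,2) (2,2) (2,1) (3,1) (4,1) (4,2) (3,2) (3,3) (4,3) (4,4) (3,4) (2,4)

The waypoints must appear in the order (4,1), (4,4), with no cell reused.
Route from (2,3): up to (1,3), left to (1,2), down to (2,2), left to (2,1), 2× down (reaching (4,1)), right to (4,2), up to (3,2), right to (3,3), down to (4,3), right to (4,4), 2× up (reaching (2,4)) — 13 moves in all.
Check: order respected (1 at step 6, 2 at step 11); 13 moves as required.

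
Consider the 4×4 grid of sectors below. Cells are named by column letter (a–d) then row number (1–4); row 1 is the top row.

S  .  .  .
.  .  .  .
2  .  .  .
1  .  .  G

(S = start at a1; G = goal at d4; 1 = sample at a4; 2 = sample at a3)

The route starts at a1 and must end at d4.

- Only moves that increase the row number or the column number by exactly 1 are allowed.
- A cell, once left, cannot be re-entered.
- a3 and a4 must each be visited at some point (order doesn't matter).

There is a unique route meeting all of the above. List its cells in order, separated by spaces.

Moves only go right or down, so the column and row indices never decrease.
Route from a1: 3× down (reaching a4), 3× right (reaching d4) — 6 moves in all.
Check: all required cells visited.

a1 a2 a3 a4 b4 c4 d4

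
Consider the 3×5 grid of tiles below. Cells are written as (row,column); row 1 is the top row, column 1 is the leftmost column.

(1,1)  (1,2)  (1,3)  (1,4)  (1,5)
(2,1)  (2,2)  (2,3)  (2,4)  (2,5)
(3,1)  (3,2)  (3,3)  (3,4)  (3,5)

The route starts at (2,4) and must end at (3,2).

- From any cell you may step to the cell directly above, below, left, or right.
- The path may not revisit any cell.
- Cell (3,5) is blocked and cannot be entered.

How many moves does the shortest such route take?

3

The Manhattan distance from (2,4) to (3,2) is |2−3| + |4−2| = 3, so at least 3 moves are needed.
A route of 3 moves achieves this: (2,4) → (3,4) → (3,3) → (3,2).
Since 3 matches the lower bound, it is optimal.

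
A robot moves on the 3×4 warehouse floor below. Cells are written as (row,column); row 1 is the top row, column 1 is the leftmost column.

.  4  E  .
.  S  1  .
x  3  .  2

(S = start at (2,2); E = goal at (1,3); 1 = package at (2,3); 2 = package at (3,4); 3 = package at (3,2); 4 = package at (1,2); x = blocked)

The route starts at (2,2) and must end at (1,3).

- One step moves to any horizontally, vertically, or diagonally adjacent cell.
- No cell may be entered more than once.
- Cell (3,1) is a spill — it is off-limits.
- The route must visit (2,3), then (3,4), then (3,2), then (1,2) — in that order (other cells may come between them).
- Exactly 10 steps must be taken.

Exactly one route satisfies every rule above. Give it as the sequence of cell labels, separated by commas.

(2,2), (2,3), (1,4), (2,4), (3,4), (3,3), (3,2), (2,1), (1,1), (1,2), (1,3)

The waypoints must appear in the order (2,3), (3,4), (3,2), (1,2), with no cell reused.
Route from (2,2): right 1 to (2,3), up-right 1 to (1,4), down 2 to (3,4), left 2 to (3,2), up-left 1 to (2,1), up 1 to (1,1), right 2 to (1,3) — 10 moves in all.
Check: order respected (1 at step 1, 2 at step 4, 3 at step 6, 4 at step 9); 10 moves as required.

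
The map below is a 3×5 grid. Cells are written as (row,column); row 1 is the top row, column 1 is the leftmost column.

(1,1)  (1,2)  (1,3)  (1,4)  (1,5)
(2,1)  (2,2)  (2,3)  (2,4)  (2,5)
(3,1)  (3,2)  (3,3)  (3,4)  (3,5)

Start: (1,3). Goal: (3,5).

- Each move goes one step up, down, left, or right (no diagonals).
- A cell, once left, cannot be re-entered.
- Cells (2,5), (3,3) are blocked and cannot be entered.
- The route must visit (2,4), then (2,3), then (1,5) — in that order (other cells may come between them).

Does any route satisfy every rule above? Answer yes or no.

no

(1,5) must be visited but has only one open neighbour ((1,4)), and it is neither the start nor the goal — the route would have to enter and leave through (1,4), re-entering it.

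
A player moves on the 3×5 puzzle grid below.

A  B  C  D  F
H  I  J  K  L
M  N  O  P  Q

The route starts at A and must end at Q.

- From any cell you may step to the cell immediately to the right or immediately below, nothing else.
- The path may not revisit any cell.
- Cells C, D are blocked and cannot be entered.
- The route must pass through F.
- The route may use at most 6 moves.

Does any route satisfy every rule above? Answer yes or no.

no

Every right/down route from A to F runs into a blocked cell, so that leg cannot be completed.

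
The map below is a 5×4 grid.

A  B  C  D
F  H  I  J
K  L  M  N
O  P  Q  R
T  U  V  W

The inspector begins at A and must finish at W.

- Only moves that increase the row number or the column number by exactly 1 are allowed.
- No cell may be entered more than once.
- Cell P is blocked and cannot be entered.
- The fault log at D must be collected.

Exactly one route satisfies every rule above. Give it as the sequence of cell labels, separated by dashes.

Moves only go right or down, so the column and row indices never decrease.
Route from A: 3× right (reaching D), 4× down (reaching W) — 7 moves in all.
Check: all required cells visited.

A - B - C - D - J - N - R - W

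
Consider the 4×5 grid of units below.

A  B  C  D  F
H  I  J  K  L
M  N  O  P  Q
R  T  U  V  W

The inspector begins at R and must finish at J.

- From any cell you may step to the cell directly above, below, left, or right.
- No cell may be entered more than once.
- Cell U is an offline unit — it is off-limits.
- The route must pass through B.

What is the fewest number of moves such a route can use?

Any route passes through B somewhere between R and J. Summing Manhattan distances along the two legs (R → B → J) gives a lower bound of 4 + 2 = 6 moves.
A route of 6 moves achieves this: R → M → H → A → B → I → J.
Since 6 matches the lower bound, it is optimal.

6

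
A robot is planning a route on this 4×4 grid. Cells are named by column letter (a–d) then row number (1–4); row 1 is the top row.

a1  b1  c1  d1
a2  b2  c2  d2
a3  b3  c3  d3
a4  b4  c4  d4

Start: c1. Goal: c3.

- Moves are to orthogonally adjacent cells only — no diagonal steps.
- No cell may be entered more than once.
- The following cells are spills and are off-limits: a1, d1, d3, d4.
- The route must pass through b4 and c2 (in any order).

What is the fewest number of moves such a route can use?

Any route passes through b4 and c2 in some order between c1 and c3. Summing Manhattan distances along each leg and taking the cheapest ordering (c1 → c2 → b4 → c3) gives a lower bound of 1 + 3 + 2 = 6 moves.
A route of 6 moves achieves this: c1 → c2 → b2 → b3 → b4 → c4 → c3.
Since 6 matches the lower bound, it is optimal.

6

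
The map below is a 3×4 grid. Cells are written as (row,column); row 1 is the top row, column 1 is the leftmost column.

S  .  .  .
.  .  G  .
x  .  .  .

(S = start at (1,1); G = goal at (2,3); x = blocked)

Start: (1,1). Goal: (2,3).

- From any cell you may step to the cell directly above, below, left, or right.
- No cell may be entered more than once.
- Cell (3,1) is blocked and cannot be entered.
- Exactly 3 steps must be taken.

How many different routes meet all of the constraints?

3

Need simple routes of exactly 3 moves from (1,1) to (2,3) (Manhattan distance 3, so 0 moves are spent on a detour and 0 undoing it).
Enumerating: (1,1) (2,1) (2,2) (2,3) | (1,1) (1,2) (2,2) (2,3) | (1,1) (1,2) (1,3) (2,3).
That gives 3 routes.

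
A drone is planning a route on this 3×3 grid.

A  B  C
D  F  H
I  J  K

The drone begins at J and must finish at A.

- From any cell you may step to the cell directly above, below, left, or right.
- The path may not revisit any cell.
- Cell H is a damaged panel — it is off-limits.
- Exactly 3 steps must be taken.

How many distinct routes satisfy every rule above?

Need simple routes of exactly 3 moves from J to A (Manhattan distance 3, so 0 moves are spent on a detour and 0 undoing it).
Enumerating: J F B A | J F D A | J I D A.
That gives 3 routes.

3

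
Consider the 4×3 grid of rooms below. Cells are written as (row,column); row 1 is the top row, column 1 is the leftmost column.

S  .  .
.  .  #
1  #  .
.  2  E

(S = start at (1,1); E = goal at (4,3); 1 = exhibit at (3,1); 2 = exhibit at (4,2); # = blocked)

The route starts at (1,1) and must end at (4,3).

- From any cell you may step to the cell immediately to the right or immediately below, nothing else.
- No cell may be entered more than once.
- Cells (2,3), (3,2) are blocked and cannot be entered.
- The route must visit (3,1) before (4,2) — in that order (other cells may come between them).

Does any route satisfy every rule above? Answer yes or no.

One route that works: (1,1) → (2,1) → (3,1) → (4,1) → (4,2) → (4,3).

yes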